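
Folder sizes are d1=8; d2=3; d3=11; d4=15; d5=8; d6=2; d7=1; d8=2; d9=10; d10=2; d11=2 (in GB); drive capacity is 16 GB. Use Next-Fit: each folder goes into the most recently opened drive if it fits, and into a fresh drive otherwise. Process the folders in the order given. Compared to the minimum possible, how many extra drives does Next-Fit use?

Next-Fit: [8,3] [11] [15] [8,2,1,2] [10,2,2] → 5 drives.
Total size 64 GB; any packing needs at least ⌈64/16⌉ = 4 drives.
An optimal packing achieves that bound: [15,1] [11,3,2] [10,2,2,2] [8,8] → 4 drives.
Excess: 5 − 4 = 1.

1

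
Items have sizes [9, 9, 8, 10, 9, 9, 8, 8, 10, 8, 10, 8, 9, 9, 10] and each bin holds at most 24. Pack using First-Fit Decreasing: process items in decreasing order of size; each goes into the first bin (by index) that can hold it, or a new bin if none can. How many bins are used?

7 bins

Sorted descending: 10, 10, 10, 10, 9, 9, 9, 9, 9, 9, 8, 8, 8, 8, 8.
Put 10 in bin 1; 14 remain.
Put 10 in bin 1; 4 remain.
Put 10 in bin 2; 14 remain.
Put 10 in bin 2; 4 remain.
Put 9 in bin 3; 15 remain.
Put 9 in bin 3; 6 remain.
Put 9 in bin 4; 15 remain.
Put 9 in bin 4; 6 remain.
Put 9 in bin 5; 15 remain.
Put 9 in bin 5; 6 remain.
Put 8 in bin 6; 16 remain.
Put 8 in bin 6; 8 remain.
Put 8 in bin 6; 0 remain.
Put 8 in bin 7; 16 remain.
Put 8 in bin 7; 8 remain.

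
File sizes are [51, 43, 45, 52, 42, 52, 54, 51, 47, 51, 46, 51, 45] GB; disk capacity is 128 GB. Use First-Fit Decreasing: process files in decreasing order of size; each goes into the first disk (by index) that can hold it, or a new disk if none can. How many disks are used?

Sorted descending: 54, 52, 52, 51, 51, 51, 51, 47, 46, 45, 45, 43, 42.
54 GB → disk 1 (remaining 74 GB)
52 GB → disk 1 (remaining 22 GB)
52 GB → disk 2 (remaining 76 GB)
51 GB → disk 2 (remaining 25 GB)
51 GB → disk 3 (remaining 77 GB)
51 GB → disk 3 (remaining 26 GB)
51 GB → disk 4 (remaining 77 GB)
47 GB → disk 4 (remaining 30 GB)
46 GB → disk 5 (remaining 82 GB)
45 GB → disk 5 (remaining 37 GB)
45 GB → disk 6 (remaining 83 GB)
43 GB → disk 6 (remaining 40 GB)
42 GB → disk 7 (remaining 86 GB)
Final disks: [54,52] [52,51] [51,51] [51,47] [46,45] [45,43] [42].

7 disks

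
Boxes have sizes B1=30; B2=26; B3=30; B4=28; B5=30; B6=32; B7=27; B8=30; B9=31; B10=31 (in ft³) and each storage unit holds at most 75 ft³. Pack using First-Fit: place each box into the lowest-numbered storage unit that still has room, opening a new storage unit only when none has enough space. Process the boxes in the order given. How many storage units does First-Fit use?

Put B1 (30 ft³) in storage unit 1; 45 ft³ remain.
Put B2 (26 ft³) in storage unit 1; 19 ft³ remain.
Put B3 (30 ft³) in storage unit 2; 45 ft³ remain.
Put B4 (28 ft³) in storage unit 2; 17 ft³ remain.
Put B5 (30 ft³) in storage unit 3; 45 ft³ remain.
Put B6 (32 ft³) in storage unit 3; 13 ft³ remain.
Put B7 (27 ft³) in storage unit 4; 48 ft³ remain.
Put B8 (30 ft³) in storage unit 4; 18 ft³ remain.
Put B9 (31 ft³) in storage unit 5; 44 ft³ remain.
Put B10 (31 ft³) in storage unit 5; 13 ft³ remain.

5 storage units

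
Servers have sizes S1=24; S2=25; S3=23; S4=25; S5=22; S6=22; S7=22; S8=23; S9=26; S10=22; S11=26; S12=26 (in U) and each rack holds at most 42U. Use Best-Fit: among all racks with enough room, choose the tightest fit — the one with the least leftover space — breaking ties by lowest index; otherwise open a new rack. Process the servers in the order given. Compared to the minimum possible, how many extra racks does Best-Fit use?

0

Best-Fit: [24] [25] [23] [25] [22] [22] [22] [23] [26] [22] [26] [26] → 12 racks.
12 servers exceed 21U (half the capacity), and no two of those can share a rack, so at least 12 racks are needed.
So 12 is already optimal.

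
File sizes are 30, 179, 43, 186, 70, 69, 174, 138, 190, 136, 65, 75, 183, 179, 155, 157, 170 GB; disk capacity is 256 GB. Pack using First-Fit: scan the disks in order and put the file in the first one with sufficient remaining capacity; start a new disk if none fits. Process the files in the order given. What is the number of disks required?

11

30 GB → disk 1 (remaining 226 GB)
179 GB → disk 1 (remaining 47 GB)
43 GB → disk 1 (remaining 4 GB)
186 GB → disk 2 (remaining 70 GB)
70 GB → disk 2 (remaining 0 GB)
69 GB → disk 3 (remaining 187 GB)
174 GB → disk 3 (remaining 13 GB)
138 GB → disk 4 (remaining 118 GB)
190 GB → disk 5 (remaining 66 GB)
136 GB → disk 6 (remaining 120 GB)
65 GB → disk 4 (remaining 53 GB)
75 GB → disk 6 (remaining 45 GB)
183 GB → disk 7 (remaining 73 GB)
179 GB → disk 8 (remaining 77 GB)
155 GB → disk 9 (remaining 101 GB)
157 GB → disk 10 (remaining 99 GB)
170 GB → disk 11 (remaining 86 GB)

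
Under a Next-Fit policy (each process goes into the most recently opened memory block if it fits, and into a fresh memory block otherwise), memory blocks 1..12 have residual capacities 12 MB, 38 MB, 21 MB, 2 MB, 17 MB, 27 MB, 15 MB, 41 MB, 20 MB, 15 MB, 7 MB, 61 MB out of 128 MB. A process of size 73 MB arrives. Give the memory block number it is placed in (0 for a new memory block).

Next-Fit only looks at memory block 12, which has 61 MB free.
73 MB does not fit, so a new memory block is opened.

0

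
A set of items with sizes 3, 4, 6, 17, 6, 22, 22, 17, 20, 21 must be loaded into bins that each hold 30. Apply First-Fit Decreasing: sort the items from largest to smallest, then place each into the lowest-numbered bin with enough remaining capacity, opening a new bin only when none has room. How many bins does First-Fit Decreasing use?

6

Sorted descending: 22, 22, 21, 20, 17, 17, 6, 6, 4, 3.
22 → bin 1 (remaining 8)
22 → bin 2 (remaining 8)
21 → bin 3 (remaining 9)
20 → bin 4 (remaining 10)
17 → bin 5 (remaining 13)
17 → bin 6 (remaining 13)
6 → bin 1 (remaining 2)
6 → bin 2 (remaining 2)
4 → bin 3 (remaining 5)
3 → bin 3 (remaining 2)
Final bins: [22,6] [22,6] [21,4,3] [20] [17] [17].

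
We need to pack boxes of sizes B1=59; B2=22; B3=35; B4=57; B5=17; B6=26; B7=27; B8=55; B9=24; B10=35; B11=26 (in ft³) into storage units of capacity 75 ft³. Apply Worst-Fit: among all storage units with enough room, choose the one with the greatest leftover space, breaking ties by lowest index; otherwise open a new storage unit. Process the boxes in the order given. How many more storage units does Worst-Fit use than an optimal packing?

1

Worst-Fit: [59] [22,35,17] [57] [26,27] [55] [24,35] [26] → 7 storage units.
Total size 383 ft³; any packing needs at least ⌈383/75⌉ = 6 storage units.
An optimal packing achieves that bound: [59] [57,17] [55] [35,35] [27,26,22] [26,24] → 6 storage units.
Excess: 7 − 6 = 1.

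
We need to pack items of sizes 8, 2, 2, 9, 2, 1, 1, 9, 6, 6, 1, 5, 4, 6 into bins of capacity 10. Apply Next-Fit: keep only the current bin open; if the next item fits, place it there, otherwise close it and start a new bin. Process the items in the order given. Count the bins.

9

Put 8 in bin 1; 2 remain.
Put 2 in bin 1; 0 remain.
Put 2 in bin 2; 8 remain.
Put 9 in bin 3; 1 remain.
Put 2 in bin 4; 8 remain.
Put 1 in bin 4; 7 remain.
Put 1 in bin 4; 6 remain.
Put 9 in bin 5; 1 remain.
Put 6 in bin 6; 4 remain.
Put 6 in bin 7; 4 remain.
Put 1 in bin 7; 3 remain.
Put 5 in bin 8; 5 remain.
Put 4 in bin 8; 1 remain.
Put 6 in bin 9; 4 remain.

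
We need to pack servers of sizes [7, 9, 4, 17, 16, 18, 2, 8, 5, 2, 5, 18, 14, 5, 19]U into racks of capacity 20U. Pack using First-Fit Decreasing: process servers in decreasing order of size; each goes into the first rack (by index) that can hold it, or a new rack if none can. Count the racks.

8

Sorted descending: 19, 18, 18, 17, 16, 14, 9, 8, 7, 5, 5, 5, 4, 2, 2.
Put 19U in rack 1; 1U remain.
Put 18U in rack 2; 2U remain.
Put 18U in rack 3; 2U remain.
Put 17U in rack 4; 3U remain.
Put 16U in rack 5; 4U remain.
Put 14U in rack 6; 6U remain.
Put 9U in rack 7; 11U remain.
Put 8U in rack 7; 3U remain.
Put 7U in rack 8; 13U remain.
Put 5U in rack 6; 1U remain.
Put 5U in rack 8; 8U remain.
Put 5U in rack 8; 3U remain.
Put 4U in rack 5; 0U remain.
Put 2U in rack 2; 0U remain.
Put 2U in rack 3; 0U remain.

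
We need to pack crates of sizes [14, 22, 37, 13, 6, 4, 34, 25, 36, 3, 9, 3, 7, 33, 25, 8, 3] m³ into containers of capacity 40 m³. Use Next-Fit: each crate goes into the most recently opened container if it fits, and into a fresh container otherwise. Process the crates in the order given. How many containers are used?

9

14 m³ → container 1 (remaining 26 m³)
22 m³ → container 1 (remaining 4 m³)
37 m³ → container 2 (remaining 3 m³)
13 m³ → container 3 (remaining 27 m³)
6 m³ → container 3 (remaining 21 m³)
4 m³ → container 3 (remaining 17 m³)
34 m³ → container 4 (remaining 6 m³)
25 m³ → container 5 (remaining 15 m³)
36 m³ → container 6 (remaining 4 m³)
3 m³ → container 6 (remaining 1 m³)
9 m³ → container 7 (remaining 31 m³)
3 m³ → container 7 (remaining 28 m³)
7 m³ → container 7 (remaining 21 m³)
33 m³ → container 8 (remaining 7 m³)
25 m³ → container 9 (remaining 15 m³)
8 m³ → container 9 (remaining 7 m³)
3 m³ → container 9 (remaining 4 m³)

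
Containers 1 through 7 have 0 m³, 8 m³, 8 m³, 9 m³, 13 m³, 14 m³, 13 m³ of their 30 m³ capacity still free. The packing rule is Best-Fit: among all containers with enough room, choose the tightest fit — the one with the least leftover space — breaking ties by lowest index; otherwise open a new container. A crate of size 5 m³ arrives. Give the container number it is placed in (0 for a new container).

2

Containers with room: container 2 (8 m³), container 3 (8 m³), container 4 (9 m³), container 5 (13 m³), container 6 (14 m³), container 7 (13 m³).
Tightest fit is container 2 with 8 m³ free.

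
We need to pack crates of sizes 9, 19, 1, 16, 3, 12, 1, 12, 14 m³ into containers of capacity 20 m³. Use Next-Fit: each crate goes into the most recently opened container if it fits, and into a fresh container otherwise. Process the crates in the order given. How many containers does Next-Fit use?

6

Put 9 m³ in container 1; 11 m³ remain.
Put 19 m³ in container 2; 1 m³ remain.
Put 1 m³ in container 2; 0 m³ remain.
Put 16 m³ in container 3; 4 m³ remain.
Put 3 m³ in container 3; 1 m³ remain.
Put 12 m³ in container 4; 8 m³ remain.
Put 1 m³ in container 4; 7 m³ remain.
Put 12 m³ in container 5; 8 m³ remain.
Put 14 m³ in container 6; 6 m³ remain.
Final containers: [9] [19,1] [16,3] [12,1] [12] [14].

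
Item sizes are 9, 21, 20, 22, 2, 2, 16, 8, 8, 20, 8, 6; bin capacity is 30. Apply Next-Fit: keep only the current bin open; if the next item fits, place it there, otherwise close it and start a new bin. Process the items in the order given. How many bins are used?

bin 1: place 9, 21 left
bin 1: place 21, 0 left
bin 2: place 20, 10 left
bin 3: place 22, 8 left
bin 3: place 2, 6 left
bin 3: place 2, 4 left
bin 4: place 16, 14 left
bin 4: place 8, 6 left
bin 5: place 8, 22 left
bin 5: place 20, 2 left
bin 6: place 8, 22 left
bin 6: place 6, 16 left

6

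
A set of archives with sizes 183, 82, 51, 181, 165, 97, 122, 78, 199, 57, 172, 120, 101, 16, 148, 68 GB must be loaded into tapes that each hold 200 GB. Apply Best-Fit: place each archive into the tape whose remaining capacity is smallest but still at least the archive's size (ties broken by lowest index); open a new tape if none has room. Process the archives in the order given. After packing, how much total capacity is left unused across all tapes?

160

tape 1: place 183 GB, 17 GB left
tape 2: place 82 GB, 118 GB left
tape 2: place 51 GB, 67 GB left
tape 3: place 181 GB, 19 GB left
tape 4: place 165 GB, 35 GB left
tape 5: place 97 GB, 103 GB left
tape 6: place 122 GB, 78 GB left
tape 6: place 78 GB, 0 GB left
tape 7: place 199 GB, 1 GB left
tape 2: place 57 GB, 10 GB left
tape 8: place 172 GB, 28 GB left
tape 9: place 120 GB, 80 GB left
tape 5: place 101 GB, 2 GB left
tape 1: place 16 GB, 1 GB left
tape 10: place 148 GB, 52 GB left
tape 9: place 68 GB, 12 GB left
10 tapes × 200 GB = 2000 GB; used 1840 GB; unused 160 GB.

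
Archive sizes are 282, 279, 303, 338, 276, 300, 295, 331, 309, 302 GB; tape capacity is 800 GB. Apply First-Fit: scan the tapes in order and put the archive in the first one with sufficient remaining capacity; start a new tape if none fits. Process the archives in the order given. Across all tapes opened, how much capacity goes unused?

985

282 GB → tape 1 (remaining 518 GB)
279 GB → tape 1 (remaining 239 GB)
303 GB → tape 2 (remaining 497 GB)
338 GB → tape 2 (remaining 159 GB)
276 GB → tape 3 (remaining 524 GB)
300 GB → tape 3 (remaining 224 GB)
295 GB → tape 4 (remaining 505 GB)
331 GB → tape 4 (remaining 174 GB)
309 GB → tape 5 (remaining 491 GB)
302 GB → tape 5 (remaining 189 GB)
5 tapes × 800 GB = 4000 GB; used 3015 GB; unused 985 GB.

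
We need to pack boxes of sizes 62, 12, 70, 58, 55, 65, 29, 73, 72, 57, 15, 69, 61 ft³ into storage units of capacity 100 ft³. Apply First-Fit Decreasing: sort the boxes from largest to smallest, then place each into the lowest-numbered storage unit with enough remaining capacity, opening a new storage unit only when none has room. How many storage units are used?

10 storage units

Sorted descending: 73, 72, 70, 69, 65, 62, 61, 58, 57, 55, 29, 15, 12.
Put 73 ft³ in storage unit 1; 27 ft³ remain.
Put 72 ft³ in storage unit 2; 28 ft³ remain.
Put 70 ft³ in storage unit 3; 30 ft³ remain.
Put 69 ft³ in storage unit 4; 31 ft³ remain.
Put 65 ft³ in storage unit 5; 35 ft³ remain.
Put 62 ft³ in storage unit 6; 38 ft³ remain.
Put 61 ft³ in storage unit 7; 39 ft³ remain.
Put 58 ft³ in storage unit 8; 42 ft³ remain.
Put 57 ft³ in storage unit 9; 43 ft³ remain.
Put 55 ft³ in storage unit 10; 45 ft³ remain.
Put 29 ft³ in storage unit 3; 1 ft³ remain.
Put 15 ft³ in storage unit 1; 12 ft³ remain.
Put 12 ft³ in storage unit 1; 0 ft³ remain.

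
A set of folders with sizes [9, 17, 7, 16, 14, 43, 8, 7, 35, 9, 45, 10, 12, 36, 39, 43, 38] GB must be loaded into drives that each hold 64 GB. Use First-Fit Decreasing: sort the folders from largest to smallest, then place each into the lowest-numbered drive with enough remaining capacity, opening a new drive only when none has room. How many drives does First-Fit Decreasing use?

Sorted descending: 45, 43, 43, 39, 38, 36, 35, 17, 16, 14, 12, 10, 9, 9, 8, 7, 7.
Put 45 GB in drive 1; 19 GB remain.
Put 43 GB in drive 2; 21 GB remain.
Put 43 GB in drive 3; 21 GB remain.
Put 39 GB in drive 4; 25 GB remain.
Put 38 GB in drive 5; 26 GB remain.
Put 36 GB in drive 6; 28 GB remain.
Put 35 GB in drive 7; 29 GB remain.
Put 17 GB in drive 1; 2 GB remain.
Put 16 GB in drive 2; 5 GB remain.
Put 14 GB in drive 3; 7 GB remain.
Put 12 GB in drive 4; 13 GB remain.
Put 10 GB in drive 4; 3 GB remain.
Put 9 GB in drive 5; 17 GB remain.
Put 9 GB in drive 5; 8 GB remain.
Put 8 GB in drive 5; 0 GB remain.
Put 7 GB in drive 3; 0 GB remain.
Put 7 GB in drive 6; 21 GB remain.

7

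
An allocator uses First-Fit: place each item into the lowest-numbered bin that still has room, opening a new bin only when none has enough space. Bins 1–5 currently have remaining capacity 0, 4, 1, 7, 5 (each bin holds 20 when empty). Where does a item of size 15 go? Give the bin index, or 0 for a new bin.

No bin has ≥ 15 free, so a new bin is opened.

0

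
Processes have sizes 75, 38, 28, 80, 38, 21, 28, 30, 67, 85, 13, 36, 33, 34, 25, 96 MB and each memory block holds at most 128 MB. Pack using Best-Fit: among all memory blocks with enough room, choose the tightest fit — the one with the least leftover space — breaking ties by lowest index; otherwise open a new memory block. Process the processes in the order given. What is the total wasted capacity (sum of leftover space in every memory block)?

169

memory block 1: place 75 MB, 53 MB left
memory block 1: place 38 MB, 15 MB left
memory block 2: place 28 MB, 100 MB left
memory block 2: place 80 MB, 20 MB left
memory block 3: place 38 MB, 90 MB left
memory block 3: place 21 MB, 69 MB left
memory block 3: place 28 MB, 41 MB left
memory block 3: place 30 MB, 11 MB left
memory block 4: place 67 MB, 61 MB left
memory block 5: place 85 MB, 43 MB left
memory block 1: place 13 MB, 2 MB left
memory block 5: place 36 MB, 7 MB left
memory block 4: place 33 MB, 28 MB left
memory block 6: place 34 MB, 94 MB left
memory block 4: place 25 MB, 3 MB left
memory block 7: place 96 MB, 32 MB left
7 memory blocks × 128 MB = 896 MB; used 727 MB; unused 169 MB.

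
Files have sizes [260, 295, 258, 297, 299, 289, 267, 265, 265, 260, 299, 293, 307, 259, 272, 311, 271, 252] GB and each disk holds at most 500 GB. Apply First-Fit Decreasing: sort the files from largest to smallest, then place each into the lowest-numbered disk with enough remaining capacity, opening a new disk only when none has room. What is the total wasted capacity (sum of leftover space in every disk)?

Sorted descending: 311, 307, 299, 299, 297, 295, 293, 289, 272, 271, 267, 265, 265, 260, 260, 259, 258, 252.
Put 311 GB in disk 1; 189 GB remain.
Put 307 GB in disk 2; 193 GB remain.
Put 299 GB in disk 3; 201 GB remain.
Put 299 GB in disk 4; 201 GB remain.
Put 297 GB in disk 5; 203 GB remain.
Put 295 GB in disk 6; 205 GB remain.
Put 293 GB in disk 7; 207 GB remain.
Put 289 GB in disk 8; 211 GB remain.
Put 272 GB in disk 9; 228 GB remain.
Put 271 GB in disk 10; 229 GB remain.
Put 267 GB in disk 11; 233 GB remain.
Put 265 GB in disk 12; 235 GB remain.
Put 265 GB in disk 13; 235 GB remain.
Put 260 GB in disk 14; 240 GB remain.
Put 260 GB in disk 15; 240 GB remain.
Put 259 GB in disk 16; 241 GB remain.
Put 258 GB in disk 17; 242 GB remain.
Put 252 GB in disk 18; 248 GB remain.
18 disks × 500 GB = 9000 GB; used 5019 GB; unused 3981 GB.

3981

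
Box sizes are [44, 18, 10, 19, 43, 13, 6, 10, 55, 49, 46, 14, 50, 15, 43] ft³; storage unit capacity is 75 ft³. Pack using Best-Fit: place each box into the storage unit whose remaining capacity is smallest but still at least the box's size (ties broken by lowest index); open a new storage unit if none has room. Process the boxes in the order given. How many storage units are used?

7

44 ft³ → storage unit 1 (remaining 31 ft³)
18 ft³ → storage unit 1 (remaining 13 ft³)
10 ft³ → storage unit 1 (remaining 3 ft³)
19 ft³ → storage unit 2 (remaining 56 ft³)
43 ft³ → storage unit 2 (remaining 13 ft³)
13 ft³ → storage unit 2 (remaining 0 ft³)
6 ft³ → storage unit 3 (remaining 69 ft³)
10 ft³ → storage unit 3 (remaining 59 ft³)
55 ft³ → storage unit 3 (remaining 4 ft³)
49 ft³ → storage unit 4 (remaining 26 ft³)
46 ft³ → storage unit 5 (remaining 29 ft³)
14 ft³ → storage unit 4 (remaining 12 ft³)
50 ft³ → storage unit 6 (remaining 25 ft³)
15 ft³ → storage unit 6 (remaining 10 ft³)
43 ft³ → storage unit 7 (remaining 32 ft³)
Final storage units: [44,18,10] [19,43,13] [6,10,55] [49,14] [46] [50,15] [43].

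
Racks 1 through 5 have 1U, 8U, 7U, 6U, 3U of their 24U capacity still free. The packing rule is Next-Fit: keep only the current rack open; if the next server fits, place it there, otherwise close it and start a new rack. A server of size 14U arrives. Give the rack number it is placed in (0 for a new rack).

0

Next-Fit only looks at rack 5, which has 3U free.
14U does not fit, so a new rack is opened.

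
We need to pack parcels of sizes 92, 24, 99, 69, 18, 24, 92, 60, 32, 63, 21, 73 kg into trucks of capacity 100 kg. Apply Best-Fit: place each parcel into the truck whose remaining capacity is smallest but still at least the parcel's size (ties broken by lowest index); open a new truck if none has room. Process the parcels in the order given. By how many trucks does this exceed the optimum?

1

Best-Fit: [92] [24,69] [99] [18,24] [92] [60,32] [63,21] [73] → 8 trucks.
Total size 667 kg; any packing needs at least ⌈667/100⌉ = 7 trucks.
An optimal packing achieves that bound: [99] [92] [92] [73,24] [69,24] [63,32] [60,21,18] → 7 trucks.
Excess: 8 − 7 = 1.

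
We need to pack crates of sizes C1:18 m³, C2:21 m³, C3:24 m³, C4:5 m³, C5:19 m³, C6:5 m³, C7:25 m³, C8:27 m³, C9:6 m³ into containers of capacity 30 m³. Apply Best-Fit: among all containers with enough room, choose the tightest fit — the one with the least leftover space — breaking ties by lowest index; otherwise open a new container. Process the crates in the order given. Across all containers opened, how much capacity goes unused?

container 1: place C1 (18 m³), 12 m³ left
container 2: place C2 (21 m³), 9 m³ left
container 3: place C3 (24 m³), 6 m³ left
container 3: place C4 (5 m³), 1 m³ left
container 4: place C5 (19 m³), 11 m³ left
container 2: place C6 (5 m³), 4 m³ left
container 5: place C7 (25 m³), 5 m³ left
container 6: place C8 (27 m³), 3 m³ left
container 4: place C9 (6 m³), 5 m³ left
6 containers × 30 m³ = 180 m³; used 150 m³; unused 30 m³.

30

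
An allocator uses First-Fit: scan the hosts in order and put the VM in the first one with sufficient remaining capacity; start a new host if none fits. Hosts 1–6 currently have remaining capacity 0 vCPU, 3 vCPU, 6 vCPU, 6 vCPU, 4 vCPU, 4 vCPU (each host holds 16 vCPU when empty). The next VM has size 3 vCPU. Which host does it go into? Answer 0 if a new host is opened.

2

Hosts with room: host 2 (3 vCPU), host 3 (6 vCPU), host 4 (6 vCPU), host 5 (4 vCPU), host 6 (4 vCPU).
The first with room is host 2.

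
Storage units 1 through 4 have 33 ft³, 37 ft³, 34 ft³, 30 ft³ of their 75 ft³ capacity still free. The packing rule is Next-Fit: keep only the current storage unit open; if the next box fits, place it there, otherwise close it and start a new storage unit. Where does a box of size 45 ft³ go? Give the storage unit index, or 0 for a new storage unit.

0

Next-Fit only looks at storage unit 4, which has 30 ft³ free.
45 ft³ does not fit, so a new storage unit is opened.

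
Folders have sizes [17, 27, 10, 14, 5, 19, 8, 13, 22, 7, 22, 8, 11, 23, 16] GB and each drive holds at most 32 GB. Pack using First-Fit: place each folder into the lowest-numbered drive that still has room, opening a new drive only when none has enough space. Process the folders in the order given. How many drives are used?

drive 1: place 17 GB, 15 GB left
drive 2: place 27 GB, 5 GB left
drive 1: place 10 GB, 5 GB left
drive 3: place 14 GB, 18 GB left
drive 1: place 5 GB, 0 GB left
drive 4: place 19 GB, 13 GB left
drive 3: place 8 GB, 10 GB left
drive 4: place 13 GB, 0 GB left
drive 5: place 22 GB, 10 GB left
drive 3: place 7 GB, 3 GB left
drive 6: place 22 GB, 10 GB left
drive 5: place 8 GB, 2 GB left
drive 7: place 11 GB, 21 GB left
drive 8: place 23 GB, 9 GB left
drive 7: place 16 GB, 5 GB left
Final drives: [17,10,5] [27] [14,8,7] [19,13] [22,8] [22] [11,16] [23].

8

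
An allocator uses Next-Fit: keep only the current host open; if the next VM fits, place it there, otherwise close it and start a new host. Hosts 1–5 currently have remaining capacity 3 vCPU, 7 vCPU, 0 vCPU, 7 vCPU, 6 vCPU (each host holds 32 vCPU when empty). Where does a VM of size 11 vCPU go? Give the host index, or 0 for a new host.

0

Next-Fit only looks at host 5, which has 6 vCPU free.
11 vCPU does not fit, so a new host is opened.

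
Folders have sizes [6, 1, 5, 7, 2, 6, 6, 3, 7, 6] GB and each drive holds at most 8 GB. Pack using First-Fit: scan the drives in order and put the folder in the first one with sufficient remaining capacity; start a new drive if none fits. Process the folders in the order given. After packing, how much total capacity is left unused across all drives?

15

Put 6 GB in drive 1; 2 GB remain.
Put 1 GB in drive 1; 1 GB remain.
Put 5 GB in drive 2; 3 GB remain.
Put 7 GB in drive 3; 1 GB remain.
Put 2 GB in drive 2; 1 GB remain.
Put 6 GB in drive 4; 2 GB remain.
Put 6 GB in drive 5; 2 GB remain.
Put 3 GB in drive 6; 5 GB remain.
Put 7 GB in drive 7; 1 GB remain.
Put 6 GB in drive 8; 2 GB remain.
8 drives × 8 GB = 64 GB; used 49 GB; unused 15 GB.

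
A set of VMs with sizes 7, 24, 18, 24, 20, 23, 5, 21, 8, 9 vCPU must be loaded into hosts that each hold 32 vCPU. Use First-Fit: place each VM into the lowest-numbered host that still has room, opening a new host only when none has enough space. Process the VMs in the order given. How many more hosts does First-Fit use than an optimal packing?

First-Fit: [7,24] [18,5,8] [24] [20,9] [23] [21] → 6 hosts.
6 VMs exceed 16 vCPU (half the capacity), and no two of those can share a host, so at least 6 hosts are needed.
So 6 is already optimal.

0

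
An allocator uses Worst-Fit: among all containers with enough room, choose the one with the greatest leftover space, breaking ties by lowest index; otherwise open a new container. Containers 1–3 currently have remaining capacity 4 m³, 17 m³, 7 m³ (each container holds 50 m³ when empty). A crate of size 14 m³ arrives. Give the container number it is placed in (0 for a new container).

Containers with room: container 2 (17 m³).
Most room is container 2 with 17 m³ free.

2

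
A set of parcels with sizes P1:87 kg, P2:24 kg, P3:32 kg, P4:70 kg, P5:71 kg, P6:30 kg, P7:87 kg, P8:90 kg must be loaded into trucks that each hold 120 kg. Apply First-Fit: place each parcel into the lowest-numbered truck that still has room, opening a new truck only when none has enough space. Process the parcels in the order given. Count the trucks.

5

Put P1 (87 kg) in truck 1; 33 kg remain.
Put P2 (24 kg) in truck 1; 9 kg remain.
Put P3 (32 kg) in truck 2; 88 kg remain.
Put P4 (70 kg) in truck 2; 18 kg remain.
Put P5 (71 kg) in truck 3; 49 kg remain.
Put P6 (30 kg) in truck 3; 19 kg remain.
Put P7 (87 kg) in truck 4; 33 kg remain.
Put P8 (90 kg) in truck 5; 30 kg remain.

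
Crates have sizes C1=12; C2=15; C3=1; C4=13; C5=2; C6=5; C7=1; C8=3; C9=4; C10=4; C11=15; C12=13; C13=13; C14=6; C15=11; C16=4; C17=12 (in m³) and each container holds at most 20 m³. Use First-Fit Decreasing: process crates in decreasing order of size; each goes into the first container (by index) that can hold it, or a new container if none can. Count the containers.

Sorted descending: 15, 15, 13, 13, 13, 12, 12, 11, 6, 5, 4, 4, 4, 3, 2, 1, 1.
Put 15 m³ in container 1; 5 m³ remain.
Put 15 m³ in container 2; 5 m³ remain.
Put 13 m³ in container 3; 7 m³ remain.
Put 13 m³ in container 4; 7 m³ remain.
Put 13 m³ in container 5; 7 m³ remain.
Put 12 m³ in container 6; 8 m³ remain.
Put 12 m³ in container 7; 8 m³ remain.
Put 11 m³ in container 8; 9 m³ remain.
Put 6 m³ in container 3; 1 m³ remain.
Put 5 m³ in container 1; 0 m³ remain.
Put 4 m³ in container 2; 1 m³ remain.
Put 4 m³ in container 4; 3 m³ remain.
Put 4 m³ in container 5; 3 m³ remain.
Put 3 m³ in container 4; 0 m³ remain.
Put 2 m³ in container 5; 1 m³ remain.
Put 1 m³ in container 2; 0 m³ remain.
Put 1 m³ in container 3; 0 m³ remain.

8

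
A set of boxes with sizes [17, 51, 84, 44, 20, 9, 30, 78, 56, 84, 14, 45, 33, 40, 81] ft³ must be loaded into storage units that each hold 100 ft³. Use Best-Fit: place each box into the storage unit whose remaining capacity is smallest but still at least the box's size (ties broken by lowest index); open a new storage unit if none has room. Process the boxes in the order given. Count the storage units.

8

storage unit 1: place 17 ft³, 83 ft³ left
storage unit 1: place 51 ft³, 32 ft³ left
storage unit 2: place 84 ft³, 16 ft³ left
storage unit 3: place 44 ft³, 56 ft³ left
storage unit 1: place 20 ft³, 12 ft³ left
storage unit 1: place 9 ft³, 3 ft³ left
storage unit 3: place 30 ft³, 26 ft³ left
storage unit 4: place 78 ft³, 22 ft³ left
storage unit 5: place 56 ft³, 44 ft³ left
storage unit 6: place 84 ft³, 16 ft³ left
storage unit 2: place 14 ft³, 2 ft³ left
storage unit 7: place 45 ft³, 55 ft³ left
storage unit 5: place 33 ft³, 11 ft³ left
storage unit 7: place 40 ft³, 15 ft³ left
storage unit 8: place 81 ft³, 19 ft³ left
Final storage units: [17,51,20,9] [84,14] [44,30] [78] [56,33] [84] [45,40] [81].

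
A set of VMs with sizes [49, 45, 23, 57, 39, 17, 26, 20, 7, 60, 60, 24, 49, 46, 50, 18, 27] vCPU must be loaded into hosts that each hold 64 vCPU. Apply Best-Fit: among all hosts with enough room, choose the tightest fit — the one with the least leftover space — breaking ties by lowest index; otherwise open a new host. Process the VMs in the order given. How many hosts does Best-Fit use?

11

Put 49 vCPU in host 1; 15 vCPU remain.
Put 45 vCPU in host 2; 19 vCPU remain.
Put 23 vCPU in host 3; 41 vCPU remain.
Put 57 vCPU in host 4; 7 vCPU remain.
Put 39 vCPU in host 3; 2 vCPU remain.
Put 17 vCPU in host 2; 2 vCPU remain.
Put 26 vCPU in host 5; 38 vCPU remain.
Put 20 vCPU in host 5; 18 vCPU remain.
Put 7 vCPU in host 4; 0 vCPU remain.
Put 60 vCPU in host 6; 4 vCPU remain.
Put 60 vCPU in host 7; 4 vCPU remain.
Put 24 vCPU in host 8; 40 vCPU remain.
Put 49 vCPU in host 9; 15 vCPU remain.
Put 46 vCPU in host 10; 18 vCPU remain.
Put 50 vCPU in host 11; 14 vCPU remain.
Put 18 vCPU in host 5; 0 vCPU remain.
Put 27 vCPU in host 8; 13 vCPU remain.
Final hosts: [49] [45,17] [23,39] [57,7] [26,20,18] [60] [60] [24,27] [49] [46] [50].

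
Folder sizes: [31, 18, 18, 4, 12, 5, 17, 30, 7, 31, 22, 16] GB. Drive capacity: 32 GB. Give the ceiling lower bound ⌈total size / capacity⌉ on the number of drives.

7

Total size = 31 + 18 + 18 + 4 + 12 + 5 + 17 + 30 + 7 + 31 + 22 + 16 = 211 GB.
⌈211 / 32⌉ = 7.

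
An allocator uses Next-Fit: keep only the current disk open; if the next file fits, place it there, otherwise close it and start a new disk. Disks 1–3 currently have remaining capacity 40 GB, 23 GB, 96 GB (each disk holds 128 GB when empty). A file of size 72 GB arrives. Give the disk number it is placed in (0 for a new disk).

3

Next-Fit only looks at disk 3, which has 96 GB free.
72 GB fits there.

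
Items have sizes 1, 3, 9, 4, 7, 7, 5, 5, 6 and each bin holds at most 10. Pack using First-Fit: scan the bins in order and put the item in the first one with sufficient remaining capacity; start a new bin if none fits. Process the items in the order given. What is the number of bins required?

Put 1 in bin 1; 9 remain.
Put 3 in bin 1; 6 remain.
Put 9 in bin 2; 1 remain.
Put 4 in bin 1; 2 remain.
Put 7 in bin 3; 3 remain.
Put 7 in bin 4; 3 remain.
Put 5 in bin 5; 5 remain.
Put 5 in bin 5; 0 remain.
Put 6 in bin 6; 4 remain.

6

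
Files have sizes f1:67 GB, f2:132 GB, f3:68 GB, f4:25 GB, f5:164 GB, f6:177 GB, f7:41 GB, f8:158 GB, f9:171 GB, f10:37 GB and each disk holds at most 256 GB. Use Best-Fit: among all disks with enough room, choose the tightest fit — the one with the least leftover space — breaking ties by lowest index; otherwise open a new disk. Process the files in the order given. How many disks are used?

Put f1 (67 GB) in disk 1; 189 GB remain.
Put f2 (132 GB) in disk 1; 57 GB remain.
Put f3 (68 GB) in disk 2; 188 GB remain.
Put f4 (25 GB) in disk 1; 32 GB remain.
Put f5 (164 GB) in disk 2; 24 GB remain.
Put f6 (177 GB) in disk 3; 79 GB remain.
Put f7 (41 GB) in disk 3; 38 GB remain.
Put f8 (158 GB) in disk 4; 98 GB remain.
Put f9 (171 GB) in disk 5; 85 GB remain.
Put f10 (37 GB) in disk 3; 1 GB remain.
Final disks: [67,132,25] [68,164] [177,41,37] [158] [171].

5 disks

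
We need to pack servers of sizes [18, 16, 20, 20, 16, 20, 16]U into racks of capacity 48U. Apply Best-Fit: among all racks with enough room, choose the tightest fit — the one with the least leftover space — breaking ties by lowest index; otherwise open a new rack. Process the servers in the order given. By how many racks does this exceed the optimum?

1

Best-Fit: [18,16] [20,20] [16,20] [16] → 4 racks.
Total size 126U; any packing needs at least ⌈126/48⌉ = 3 racks.
An optimal packing achieves that bound: [20,20] [20,18] [16,16,16] → 3 racks.
Excess: 4 − 3 = 1.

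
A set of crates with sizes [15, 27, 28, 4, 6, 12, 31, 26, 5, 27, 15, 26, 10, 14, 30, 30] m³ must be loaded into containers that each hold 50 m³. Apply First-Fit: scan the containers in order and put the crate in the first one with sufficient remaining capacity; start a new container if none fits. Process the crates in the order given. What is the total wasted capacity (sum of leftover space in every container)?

94

15 m³ → container 1 (remaining 35 m³)
27 m³ → container 1 (remaining 8 m³)
28 m³ → container 2 (remaining 22 m³)
4 m³ → container 1 (remaining 4 m³)
6 m³ → container 2 (remaining 16 m³)
12 m³ → container 2 (remaining 4 m³)
31 m³ → container 3 (remaining 19 m³)
26 m³ → container 4 (remaining 24 m³)
5 m³ → container 3 (remaining 14 m³)
27 m³ → container 5 (remaining 23 m³)
15 m³ → container 4 (remaining 9 m³)
26 m³ → container 6 (remaining 24 m³)
10 m³ → container 3 (remaining 4 m³)
14 m³ → container 5 (remaining 9 m³)
30 m³ → container 7 (remaining 20 m³)
30 m³ → container 8 (remaining 20 m³)
8 containers × 50 m³ = 400 m³; used 306 m³; unused 94 m³.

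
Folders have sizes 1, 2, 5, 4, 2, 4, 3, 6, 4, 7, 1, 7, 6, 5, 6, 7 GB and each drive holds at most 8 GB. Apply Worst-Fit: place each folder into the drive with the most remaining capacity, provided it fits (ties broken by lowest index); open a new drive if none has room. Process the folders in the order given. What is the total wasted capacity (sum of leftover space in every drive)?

Put 1 GB in drive 1; 7 GB remain.
Put 2 GB in drive 1; 5 GB remain.
Put 5 GB in drive 1; 0 GB remain.
Put 4 GB in drive 2; 4 GB remain.
Put 2 GB in drive 2; 2 GB remain.
Put 4 GB in drive 3; 4 GB remain.
Put 3 GB in drive 3; 1 GB remain.
Put 6 GB in drive 4; 2 GB remain.
Put 4 GB in drive 5; 4 GB remain.
Put 7 GB in drive 6; 1 GB remain.
Put 1 GB in drive 5; 3 GB remain.
Put 7 GB in drive 7; 1 GB remain.
Put 6 GB in drive 8; 2 GB remain.
Put 5 GB in drive 9; 3 GB remain.
Put 6 GB in drive 10; 2 GB remain.
Put 7 GB in drive 11; 1 GB remain.
11 drives × 8 GB = 88 GB; used 70 GB; unused 18 GB.

18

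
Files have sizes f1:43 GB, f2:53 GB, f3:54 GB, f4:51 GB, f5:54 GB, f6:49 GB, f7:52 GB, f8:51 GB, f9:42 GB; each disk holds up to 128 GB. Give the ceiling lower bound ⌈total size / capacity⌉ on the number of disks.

Total size = 43 + 53 + 54 + 51 + 54 + 49 + 52 + 51 + 42 = 449 GB.
⌈449 / 128⌉ = 4.

4 disks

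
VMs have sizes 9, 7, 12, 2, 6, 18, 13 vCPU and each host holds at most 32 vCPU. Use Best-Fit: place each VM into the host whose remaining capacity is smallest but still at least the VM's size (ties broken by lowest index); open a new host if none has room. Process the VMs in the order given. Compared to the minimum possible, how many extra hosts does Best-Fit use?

0

Best-Fit: [9,7,12,2] [6,18] [13] → 3 hosts.
Total size 67 vCPU; any packing needs at least ⌈67/32⌉ = 3 hosts.
So 3 is already optimal.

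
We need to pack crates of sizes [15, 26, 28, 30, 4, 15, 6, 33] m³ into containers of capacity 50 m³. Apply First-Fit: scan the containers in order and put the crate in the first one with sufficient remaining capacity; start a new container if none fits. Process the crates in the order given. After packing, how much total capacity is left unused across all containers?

15 m³ → container 1 (remaining 35 m³)
26 m³ → container 1 (remaining 9 m³)
28 m³ → container 2 (remaining 22 m³)
30 m³ → container 3 (remaining 20 m³)
4 m³ → container 1 (remaining 5 m³)
15 m³ → container 2 (remaining 7 m³)
6 m³ → container 2 (remaining 1 m³)
33 m³ → container 4 (remaining 17 m³)
4 containers × 50 m³ = 200 m³; used 157 m³; unused 43 m³.

43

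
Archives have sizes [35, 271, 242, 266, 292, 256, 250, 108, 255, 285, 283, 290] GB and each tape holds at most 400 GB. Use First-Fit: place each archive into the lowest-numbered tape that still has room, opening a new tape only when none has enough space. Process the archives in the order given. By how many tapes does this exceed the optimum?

First-Fit: [35,271] [242,108] [266] [292] [256] [250] [255] [285] [283] [290] → 10 tapes.
10 archives exceed 200 GB (half the capacity), and no two of those can share a tape, so at least 10 tapes are needed.
So 10 is already optimal.

0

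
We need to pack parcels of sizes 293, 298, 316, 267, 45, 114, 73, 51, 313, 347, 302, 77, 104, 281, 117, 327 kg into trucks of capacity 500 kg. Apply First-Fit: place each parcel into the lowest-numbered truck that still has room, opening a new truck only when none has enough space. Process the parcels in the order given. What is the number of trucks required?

9

293 kg → truck 1 (remaining 207 kg)
298 kg → truck 2 (remaining 202 kg)
316 kg → truck 3 (remaining 184 kg)
267 kg → truck 4 (remaining 233 kg)
45 kg → truck 1 (remaining 162 kg)
114 kg → truck 1 (remaining 48 kg)
73 kg → truck 2 (remaining 129 kg)
51 kg → truck 2 (remaining 78 kg)
313 kg → truck 5 (remaining 187 kg)
347 kg → truck 6 (remaining 153 kg)
302 kg → truck 7 (remaining 198 kg)
77 kg → truck 2 (remaining 1 kg)
104 kg → truck 3 (remaining 80 kg)
281 kg → truck 8 (remaining 219 kg)
117 kg → truck 4 (remaining 116 kg)
327 kg → truck 9 (remaining 173 kg)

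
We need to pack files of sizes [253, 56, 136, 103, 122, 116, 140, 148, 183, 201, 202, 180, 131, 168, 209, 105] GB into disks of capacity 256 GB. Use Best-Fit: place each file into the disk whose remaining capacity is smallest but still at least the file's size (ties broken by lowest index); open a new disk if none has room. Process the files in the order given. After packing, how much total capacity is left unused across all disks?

619

253 GB → disk 1 (remaining 3 GB)
56 GB → disk 2 (remaining 200 GB)
136 GB → disk 2 (remaining 64 GB)
103 GB → disk 3 (remaining 153 GB)
122 GB → disk 3 (remaining 31 GB)
116 GB → disk 4 (remaining 140 GB)
140 GB → disk 4 (remaining 0 GB)
148 GB → disk 5 (remaining 108 GB)
183 GB → disk 6 (remaining 73 GB)
201 GB → disk 7 (remaining 55 GB)
202 GB → disk 8 (remaining 54 GB)
180 GB → disk 9 (remaining 76 GB)
131 GB → disk 10 (remaining 125 GB)
168 GB → disk 11 (remaining 88 GB)
209 GB → disk 12 (remaining 47 GB)
105 GB → disk 5 (remaining 3 GB)
12 disks × 256 GB = 3072 GB; used 2453 GB; unused 619 GB.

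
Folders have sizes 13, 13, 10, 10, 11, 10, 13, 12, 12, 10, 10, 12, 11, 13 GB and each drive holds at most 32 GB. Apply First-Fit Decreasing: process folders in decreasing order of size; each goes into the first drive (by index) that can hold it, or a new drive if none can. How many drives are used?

Sorted descending: 13, 13, 13, 13, 12, 12, 12, 11, 11, 10, 10, 10, 10, 10.
13 GB → drive 1 (remaining 19 GB)
13 GB → drive 1 (remaining 6 GB)
13 GB → drive 2 (remaining 19 GB)
13 GB → drive 2 (remaining 6 GB)
12 GB → drive 3 (remaining 20 GB)
12 GB → drive 3 (remaining 8 GB)
12 GB → drive 4 (remaining 20 GB)
11 GB → drive 4 (remaining 9 GB)
11 GB → drive 5 (remaining 21 GB)
10 GB → drive 5 (remaining 11 GB)
10 GB → drive 5 (remaining 1 GB)
10 GB → drive 6 (remaining 22 GB)
10 GB → drive 6 (remaining 12 GB)
10 GB → drive 6 (remaining 2 GB)

6 drives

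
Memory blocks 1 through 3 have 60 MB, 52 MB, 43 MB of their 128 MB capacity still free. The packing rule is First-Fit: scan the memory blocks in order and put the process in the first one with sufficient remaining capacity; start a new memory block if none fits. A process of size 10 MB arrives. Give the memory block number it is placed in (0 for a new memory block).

1

Memory blocks with room: memory block 1 (60 MB), memory block 2 (52 MB), memory block 3 (43 MB).
The first with room is memory block 1.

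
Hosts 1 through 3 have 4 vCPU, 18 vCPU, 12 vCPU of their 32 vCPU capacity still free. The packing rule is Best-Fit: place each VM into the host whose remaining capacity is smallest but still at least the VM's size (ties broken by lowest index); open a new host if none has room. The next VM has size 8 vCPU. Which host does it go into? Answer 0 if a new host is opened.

Hosts with room: host 2 (18 vCPU), host 3 (12 vCPU).
Tightest fit is host 3 with 12 vCPU free.

3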